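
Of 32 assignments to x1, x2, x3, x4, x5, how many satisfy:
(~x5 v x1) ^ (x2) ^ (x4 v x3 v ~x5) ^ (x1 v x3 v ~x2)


CNF with 4 clauses over 5 vars (32 assignments).
An assignment satisfies CNF iff every clause has >=1 true literal.
Check each row (bits = x1,x2,x3,x4,x5; clause T/F shown):
  row 0 [00000]: clauses=TFTT -> 0
  row 1 [00001]: clauses=FFFT -> 0
  row 2 [00010]: clauses=TFTT -> 0
  row 3 [00011]: clauses=FFTT -> 0
  row 4 [00100]: clauses=TFTT -> 0
  row 5 [00101]: clauses=FFTT -> 0
  row 6 [00110]: clauses=TFTT -> 0
  row 7 [00111]: clauses=FFTT -> 0
  row 8 [01000]: clauses=TTTF -> 0
  row 9 [01001]: clauses=FTFF -> 0
  row 10 [01010]: clauses=TTTF -> 0
  row 11 [01011]: clauses=FTTF -> 0
  row 12 [01100]: clauses=TTTT -> 1
  row 13 [01101]: clauses=FTTT -> 0
  row 14 [01110]: clauses=TTTT -> 1
  row 15 [01111]: clauses=FTTT -> 0
  row 16 [10000]: clauses=TFTT -> 0
  row 17 [10001]: clauses=TFFT -> 0
  row 18 [10010]: clauses=TFTT -> 0
  row 19 [10011]: clauses=TFTT -> 0
  row 20 [10100]: clauses=TFTT -> 0
  row 21 [10101]: clauses=TFTT -> 0
  row 22 [10110]: clauses=TFTT -> 0
  row 23 [10111]: clauses=TFTT -> 0
  row 24 [11000]: clauses=TTTT -> 1
  row 25 [11001]: clauses=TTFT -> 0
  row 26 [11010]: clauses=TTTT -> 1
  row 27 [11011]: clauses=TTTT -> 1
  row 28 [11100]: clauses=TTTT -> 1
  row 29 [11101]: clauses=TTTT -> 1
  row 30 [11110]: clauses=TTTT -> 1
  row 31 [11111]: clauses=TTTT -> 1
Full result column, 8 rows per line (x1,x2 fixed per line; x3,x4,x5 runs 000..111 left to right):
  rows 0-7 [x1,x2=00]: 00000000  (ones: 0)
  rows 8-15 [x1,x2=01]: 00001010  (ones: 2)
  rows 16-23 [x1,x2=10]: 00000000  (ones: 0)
  rows 24-31 [x1,x2=11]: 10111111  (ones: 7)
Satisfying assignments = 0+2+0+7 = 9

9


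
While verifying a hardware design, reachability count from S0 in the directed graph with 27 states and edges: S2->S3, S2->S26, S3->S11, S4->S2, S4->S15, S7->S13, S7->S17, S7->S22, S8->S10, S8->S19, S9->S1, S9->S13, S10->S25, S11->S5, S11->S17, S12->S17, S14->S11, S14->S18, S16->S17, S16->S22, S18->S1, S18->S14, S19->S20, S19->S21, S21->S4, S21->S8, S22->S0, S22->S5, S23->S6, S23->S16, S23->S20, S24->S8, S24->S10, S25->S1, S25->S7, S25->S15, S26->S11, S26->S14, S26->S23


BFS from S0:
  layer 0: {S0}
Reachable set: {S0}
Count = 1

1


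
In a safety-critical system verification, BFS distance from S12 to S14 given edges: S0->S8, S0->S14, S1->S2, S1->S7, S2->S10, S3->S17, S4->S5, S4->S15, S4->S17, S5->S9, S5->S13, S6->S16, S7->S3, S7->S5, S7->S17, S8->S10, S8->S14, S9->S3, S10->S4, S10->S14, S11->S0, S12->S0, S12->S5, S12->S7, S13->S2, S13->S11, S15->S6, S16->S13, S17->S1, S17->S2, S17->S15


BFS layer-by-layer from S12:
  dist 0: {S12}
  dist 1: {S0, S5, S7}
  dist 2: {S3, S8, S9, S13, S14, S17}
  -> S14 reached at distance 2
Shortest path length = 2

2


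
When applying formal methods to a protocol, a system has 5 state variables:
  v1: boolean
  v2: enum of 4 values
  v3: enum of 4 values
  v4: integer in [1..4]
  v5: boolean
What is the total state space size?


State space = product of domain sizes of all variables.
Domain sizes:
  v1 (boolean): 2
  v2 (enum of 4 values): 4
  v3 (enum of 4 values): 4
  v4 (integer in [1..4]): 4
  v5 (boolean): 2
Product = 2 * 4 * 4 * 4 * 2 = 256

256


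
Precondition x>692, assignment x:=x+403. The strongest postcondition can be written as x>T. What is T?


Formula: sp(P, x:=E) = exists old_x. (x = E[old_x/x]) AND P[old_x/x] (old_x is the value of x before the assignment; eliminate old_x by solving x = E[old_x/x] for old_x)
Step 1: Precondition P: x>692, i.e. old_x > 692
Step 2: Assignment gives x = old_x + 403, so old_x = x - 403
Step 3: Substitute into P: x - 403 > 692
Step 4: Simplify: x > 692+403 = 1095

1095


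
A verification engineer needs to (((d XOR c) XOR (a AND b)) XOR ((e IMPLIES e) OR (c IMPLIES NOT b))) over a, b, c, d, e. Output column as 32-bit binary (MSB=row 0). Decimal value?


Formula: (((d XOR c) XOR (a AND b)) XOR ((e IMPLIES e) OR (c IMPLIES NOT b))) over a, b, c, d, e (32 rows)
Evaluate each row (bits = a,b,c,d,e, MSB first):
  row 0 [00000]: (((0 XOR 0) XOR (0 AND 0)) XOR ((0 IMPLIES 0) OR (0 IMPLIES NOT 0))) -> 1
  row 1 [00001]: (((0 XOR 0) XOR (0 AND 0)) XOR ((1 IMPLIES 1) OR (0 IMPLIES NOT 0))) -> 1
  row 2 [00010]: (((1 XOR 0) XOR (0 AND 0)) XOR ((0 IMPLIES 0) OR (0 IMPLIES NOT 0))) -> 0
  row 3 [00011]: (((1 XOR 0) XOR (0 AND 0)) XOR ((1 IMPLIES 1) OR (0 IMPLIES NOT 0))) -> 0
  row 4 [00100]: (((0 XOR 1) XOR (0 AND 0)) XOR ((0 IMPLIES 0) OR (1 IMPLIES NOT 0))) -> 0
  row 5 [00101]: (((0 XOR 1) XOR (0 AND 0)) XOR ((1 IMPLIES 1) OR (1 IMPLIES NOT 0))) -> 0
  row 6 [00110]: (((1 XOR 1) XOR (0 AND 0)) XOR ((0 IMPLIES 0) OR (1 IMPLIES NOT 0))) -> 1
  row 7 [00111]: (((1 XOR 1) XOR (0 AND 0)) XOR ((1 IMPLIES 1) OR (1 IMPLIES NOT 0))) -> 1
  row 8 [01000]: (((0 XOR 0) XOR (0 AND 1)) XOR ((0 IMPLIES 0) OR (0 IMPLIES NOT 1))) -> 1
  row 9 [01001]: (((0 XOR 0) XOR (0 AND 1)) XOR ((1 IMPLIES 1) OR (0 IMPLIES NOT 1))) -> 1
  row 10 [01010]: (((1 XOR 0) XOR (0 AND 1)) XOR ((0 IMPLIES 0) OR (0 IMPLIES NOT 1))) -> 0
  row 11 [01011]: (((1 XOR 0) XOR (0 AND 1)) XOR ((1 IMPLIES 1) OR (0 IMPLIES NOT 1))) -> 0
  row 12 [01100]: (((0 XOR 1) XOR (0 AND 1)) XOR ((0 IMPLIES 0) OR (1 IMPLIES NOT 1))) -> 0
  row 13 [01101]: (((0 XOR 1) XOR (0 AND 1)) XOR ((1 IMPLIES 1) OR (1 IMPLIES NOT 1))) -> 0
  row 14 [01110]: (((1 XOR 1) XOR (0 AND 1)) XOR ((0 IMPLIES 0) OR (1 IMPLIES NOT 1))) -> 1
  row 15 [01111]: (((1 XOR 1) XOR (0 AND 1)) XOR ((1 IMPLIES 1) OR (1 IMPLIES NOT 1))) -> 1
  row 16 [10000]: (((0 XOR 0) XOR (1 AND 0)) XOR ((0 IMPLIES 0) OR (0 IMPLIES NOT 0))) -> 1
  row 17 [10001]: (((0 XOR 0) XOR (1 AND 0)) XOR ((1 IMPLIES 1) OR (0 IMPLIES NOT 0))) -> 1
  row 18 [10010]: (((1 XOR 0) XOR (1 AND 0)) XOR ((0 IMPLIES 0) OR (0 IMPLIES NOT 0))) -> 0
  row 19 [10011]: (((1 XOR 0) XOR (1 AND 0)) XOR ((1 IMPLIES 1) OR (0 IMPLIES NOT 0))) -> 0
  row 20 [10100]: (((0 XOR 1) XOR (1 AND 0)) XOR ((0 IMPLIES 0) OR (1 IMPLIES NOT 0))) -> 0
  row 21 [10101]: (((0 XOR 1) XOR (1 AND 0)) XOR ((1 IMPLIES 1) OR (1 IMPLIES NOT 0))) -> 0
  row 22 [10110]: (((1 XOR 1) XOR (1 AND 0)) XOR ((0 IMPLIES 0) OR (1 IMPLIES NOT 0))) -> 1
  row 23 [10111]: (((1 XOR 1) XOR (1 AND 0)) XOR ((1 IMPLIES 1) OR (1 IMPLIES NOT 0))) -> 1
  row 24 [11000]: (((0 XOR 0) XOR (1 AND 1)) XOR ((0 IMPLIES 0) OR (0 IMPLIES NOT 1))) -> 0
  row 25 [11001]: (((0 XOR 0) XOR (1 AND 1)) XOR ((1 IMPLIES 1) OR (0 IMPLIES NOT 1))) -> 0
  row 26 [11010]: (((1 XOR 0) XOR (1 AND 1)) XOR ((0 IMPLIES 0) OR (0 IMPLIES NOT 1))) -> 1
  row 27 [11011]: (((1 XOR 0) XOR (1 AND 1)) XOR ((1 IMPLIES 1) OR (0 IMPLIES NOT 1))) -> 1
  row 28 [11100]: (((0 XOR 1) XOR (1 AND 1)) XOR ((0 IMPLIES 0) OR (1 IMPLIES NOT 1))) -> 1
  row 29 [11101]: (((0 XOR 1) XOR (1 AND 1)) XOR ((1 IMPLIES 1) OR (1 IMPLIES NOT 1))) -> 1
  row 30 [11110]: (((1 XOR 1) XOR (1 AND 1)) XOR ((0 IMPLIES 0) OR (1 IMPLIES NOT 1))) -> 0
  row 31 [11111]: (((1 XOR 1) XOR (1 AND 1)) XOR ((1 IMPLIES 1) OR (1 IMPLIES NOT 1))) -> 0
Full result column, 4 rows per line (a,b,c fixed per line; d,e runs 00..11 left to right):
  rows 0-3 [a,b,c=000]: 1100  = hex C
  rows 4-7 [a,b,c=001]: 0011  = hex 3
  rows 8-11 [a,b,c=010]: 1100  = hex C
  rows 12-15 [a,b,c=011]: 0011  = hex 3
  rows 16-19 [a,b,c=100]: 1100  = hex C
  rows 20-23 [a,b,c=101]: 0011  = hex 3
  rows 24-27 [a,b,c=110]: 0011  = hex 3
  rows 28-31 [a,b,c=111]: 1100  = hex C
Output column (row 0 .. row 31) = 11000011110000111100001100111100
Output column grouped in 4s = 1100 0011 1100 0011 1100 0011 0011 1100 = 0xC3C3C33C
Convert to decimal digit by digit (value = value*16 + digit):
  C -> 12
  12*16 + 3 = 195
  195*16 + 12 (C) = 3132
  3132*16 + 3 = 50115
  50115*16 + 12 (C) = 801852
  801852*16 + 3 = 12829635
  12829635*16 + 3 = 205274163
  205274163*16 + 12 (C) = 3284386620
Decimal = 3284386620

3284386620


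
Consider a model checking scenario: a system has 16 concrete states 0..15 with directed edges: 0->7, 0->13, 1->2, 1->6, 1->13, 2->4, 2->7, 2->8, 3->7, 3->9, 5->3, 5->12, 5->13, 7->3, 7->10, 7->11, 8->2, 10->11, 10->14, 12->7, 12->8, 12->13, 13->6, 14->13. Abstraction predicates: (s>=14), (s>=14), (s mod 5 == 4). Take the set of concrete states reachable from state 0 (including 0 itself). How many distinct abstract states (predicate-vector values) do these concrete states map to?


BFS from 0:
Concrete reachable: {0, 3, 6, 7, 9, 10, 11, 13, 14}
Abstract via predicates (s>=14), (s>=14), (s mod 5 == 4):
  (0,0,0) <- {0, 3, 6, 7, 10, 11, 13}
  (0,0,1) <- {9}
  (1,1,1) <- {14}
Distinct abstract states = 3

3


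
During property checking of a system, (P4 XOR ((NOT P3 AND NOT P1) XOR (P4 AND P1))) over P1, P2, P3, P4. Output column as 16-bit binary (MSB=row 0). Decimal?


Formula: (P4 XOR ((NOT P3 AND NOT P1) XOR (P4 AND P1))) over P1, P2, P3, P4 (16 rows)
Evaluate each row (bits = P1,P2,P3,P4, MSB first):
  row 0 [0000]: (0 XOR ((NOT 0 AND NOT 0) XOR (0 AND 0))) -> 1
  row 1 [0001]: (1 XOR ((NOT 0 AND NOT 0) XOR (1 AND 0))) -> 0
  row 2 [0010]: (0 XOR ((NOT 1 AND NOT 0) XOR (0 AND 0))) -> 0
  row 3 [0011]: (1 XOR ((NOT 1 AND NOT 0) XOR (1 AND 0))) -> 1
  row 4 [0100]: (0 XOR ((NOT 0 AND NOT 0) XOR (0 AND 0))) -> 1
  row 5 [0101]: (1 XOR ((NOT 0 AND NOT 0) XOR (1 AND 0))) -> 0
  row 6 [0110]: (0 XOR ((NOT 1 AND NOT 0) XOR (0 AND 0))) -> 0
  row 7 [0111]: (1 XOR ((NOT 1 AND NOT 0) XOR (1 AND 0))) -> 1
  row 8 [1000]: (0 XOR ((NOT 0 AND NOT 1) XOR (0 AND 1))) -> 0
  row 9 [1001]: (1 XOR ((NOT 0 AND NOT 1) XOR (1 AND 1))) -> 0
  row 10 [1010]: (0 XOR ((NOT 1 AND NOT 1) XOR (0 AND 1))) -> 0
  row 11 [1011]: (1 XOR ((NOT 1 AND NOT 1) XOR (1 AND 1))) -> 0
  row 12 [1100]: (0 XOR ((NOT 0 AND NOT 1) XOR (0 AND 1))) -> 0
  row 13 [1101]: (1 XOR ((NOT 0 AND NOT 1) XOR (1 AND 1))) -> 0
  row 14 [1110]: (0 XOR ((NOT 1 AND NOT 1) XOR (0 AND 1))) -> 0
  row 15 [1111]: (1 XOR ((NOT 1 AND NOT 1) XOR (1 AND 1))) -> 0
Full result column, 4 rows per line (P1,P2 fixed per line; P3,P4 runs 00..11 left to right):
  rows 0-3 [P1,P2=00]: 1001  = hex 9
  rows 4-7 [P1,P2=01]: 1001  = hex 9
  rows 8-11 [P1,P2=10]: 0000  = hex 0
  rows 12-15 [P1,P2=11]: 0000  = hex 0
Output column (row 0 .. row 15) = 1001100100000000
Output column grouped in 4s = 1001 1001 0000 0000 = 0x9900
Convert to decimal digit by digit (value = value*16 + digit):
  9 -> 9
  9*16 + 9 = 153
  153*16 + 0 = 2448
  2448*16 + 0 = 39168
Decimal = 39168

39168


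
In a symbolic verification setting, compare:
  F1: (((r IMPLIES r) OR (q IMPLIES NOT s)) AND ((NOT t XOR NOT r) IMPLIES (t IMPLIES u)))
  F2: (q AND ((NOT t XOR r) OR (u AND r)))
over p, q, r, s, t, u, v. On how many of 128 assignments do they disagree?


F1 = (((r IMPLIES r) OR (q IMPLIES NOT s)) AND ((NOT t XOR NOT r) IMPLIES (t IMPLIES u)))
F2 = (q AND ((NOT t XOR r) OR (u AND r)))
Evaluate both on each of 128 rows (bits = p,q,r,s,t,u,v):
  row 0 [0000000]: F1=1 F2=0 (differ) -> 1
  row 1 [0000001]: F1=1 F2=0 (differ) -> 1
  row 2 [0000010]: F1=1 F2=0 (differ) -> 1
  row 3 [0000011]: F1=1 F2=0 (differ) -> 1
  row 4 [0000100]: F1=0 F2=0 -> 0
  (every remaining row is evaluated the same way; all 128 results are listed next)
Full result column, 8 rows per line (p,q,r,s fixed per line; t,u,v runs 000..111 left to right):
  rows 0-7 [p,q,r,s=0000]: 11110011  (ones: 6)
  rows 8-15 [p,q,r,s=0001]: 11110011  (ones: 6)
  rows 16-23 [p,q,r,s=0010]: 11111111  (ones: 8)
  rows 24-31 [p,q,r,s=0011]: 11111111  (ones: 8)
  rows 32-39 [p,q,r,s=0100]: 00000011  (ones: 2)
  rows 40-47 [p,q,r,s=0101]: 00000011  (ones: 2)
  rows 48-55 [p,q,r,s=0110]: 11000000  (ones: 2)
  rows 56-63 [p,q,r,s=0111]: 11000000  (ones: 2)
  rows 64-71 [p,q,r,s=1000]: 11110011  (ones: 6)
  rows 72-79 [p,q,r,s=1001]: 11110011  (ones: 6)
  rows 80-87 [p,q,r,s=1010]: 11111111  (ones: 8)
  rows 88-95 [p,q,r,s=1011]: 11111111  (ones: 8)
  rows 96-103 [p,q,r,s=1100]: 00000011  (ones: 2)
  rows 104-111 [p,q,r,s=1101]: 00000011  (ones: 2)
  rows 112-119 [p,q,r,s=1110]: 11000000  (ones: 2)
  rows 120-127 [p,q,r,s=1111]: 11000000  (ones: 2)
Disagreements = 6+6+8+8+2+2+2+2+6+6+8+8+2+2+2+2 = 72

72


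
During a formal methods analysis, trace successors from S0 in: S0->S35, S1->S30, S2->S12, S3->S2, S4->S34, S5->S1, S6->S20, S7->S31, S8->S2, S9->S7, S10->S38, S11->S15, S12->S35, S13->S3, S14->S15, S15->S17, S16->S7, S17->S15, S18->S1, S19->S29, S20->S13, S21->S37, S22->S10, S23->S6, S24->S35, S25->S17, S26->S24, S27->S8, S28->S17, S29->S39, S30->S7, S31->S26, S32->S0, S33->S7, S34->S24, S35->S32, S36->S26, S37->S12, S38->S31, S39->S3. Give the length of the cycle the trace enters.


Trace from S0 until a state repeats:
  S0 -> S35 -> S32 -> S0
S0 first seen at step 0, revisited at step 3.
Cycle length = 3 - 0 = 3

3


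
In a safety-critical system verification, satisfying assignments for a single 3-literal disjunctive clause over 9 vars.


Step 1: Total=2^9=512
Step 2: Unsat when all 3 false: 2^6=64
Step 3: Sat=512-64=448

448


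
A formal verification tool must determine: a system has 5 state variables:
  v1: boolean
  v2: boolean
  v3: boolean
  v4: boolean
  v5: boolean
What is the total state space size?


State space = product of domain sizes of all variables.
Domain sizes:
  v1 (boolean): 2
  v2 (boolean): 2
  v3 (boolean): 2
  v4 (boolean): 2
  v5 (boolean): 2
Product = 2 * 2 * 2 * 2 * 2 = 32

32


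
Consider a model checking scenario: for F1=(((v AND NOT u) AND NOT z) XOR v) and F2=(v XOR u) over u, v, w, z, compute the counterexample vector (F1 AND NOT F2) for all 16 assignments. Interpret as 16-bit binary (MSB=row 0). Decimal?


F1 = (((v AND NOT u) AND NOT z) XOR v)
F2 = (v XOR u)
Counterexample to F1=>F2 is where F1=1 and F2=0.
Evaluate each row (bits = u,v,w,z, MSB first):
  row 0 [0000]: F1=0 F2=0 -> F1&~F2 -> 0
  row 1 [0001]: F1=0 F2=0 -> F1&~F2 -> 0
  row 2 [0010]: F1=0 F2=0 -> F1&~F2 -> 0
  row 3 [0011]: F1=0 F2=0 -> F1&~F2 -> 0
  row 4 [0100]: F1=0 F2=1 -> F1&~F2 -> 0
  row 5 [0101]: F1=1 F2=1 -> F1&~F2 -> 0
  row 6 [0110]: F1=0 F2=1 -> F1&~F2 -> 0
  row 7 [0111]: F1=1 F2=1 -> F1&~F2 -> 0
  row 8 [1000]: F1=0 F2=1 -> F1&~F2 -> 0
  row 9 [1001]: F1=0 F2=1 -> F1&~F2 -> 0
  row 10 [1010]: F1=0 F2=1 -> F1&~F2 -> 0
  row 11 [1011]: F1=0 F2=1 -> F1&~F2 -> 0
  row 12 [1100]: F1=1 F2=0 -> F1&~F2 -> 1
  row 13 [1101]: F1=1 F2=0 -> F1&~F2 -> 1
  row 14 [1110]: F1=1 F2=0 -> F1&~F2 -> 1
  row 15 [1111]: F1=1 F2=0 -> F1&~F2 -> 1
Full result column, 4 rows per line (u,v fixed per line; w,z runs 00..11 left to right):
  rows 0-3 [u,v=00]: 0000  = hex 0
  rows 4-7 [u,v=01]: 0000  = hex 0
  rows 8-11 [u,v=10]: 0000  = hex 0
  rows 12-15 [u,v=11]: 1111  = hex F
Counterexample vector (row 0 .. row 15) = 0000000000001111
Output column grouped in 4s = 0000 0000 0000 1111 = 0x000F
Convert to decimal digit by digit (value = value*16 + digit):
  0 -> 0
  0*16 + 0 = 0
  0*16 + 0 = 0
  0*16 + 15 (F) = 15
Decimal = 15

15


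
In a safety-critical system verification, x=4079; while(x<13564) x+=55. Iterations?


Step 1: x goes from 4079 toward 13564 by 55; the body runs while x<13564, so iterations = ceil((bound-start)/step)
Step 2: Distance=9485
Step 3: ceil(9485/55)=173

173


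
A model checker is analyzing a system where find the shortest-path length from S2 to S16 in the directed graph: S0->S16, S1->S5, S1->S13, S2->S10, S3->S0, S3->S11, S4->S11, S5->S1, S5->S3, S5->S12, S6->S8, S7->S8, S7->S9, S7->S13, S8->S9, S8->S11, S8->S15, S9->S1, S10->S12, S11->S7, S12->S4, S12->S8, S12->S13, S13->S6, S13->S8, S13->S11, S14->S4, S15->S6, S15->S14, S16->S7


BFS layer-by-layer from S2:
  dist 0: {S2}
  dist 1: {S10}
  dist 2: {S12}
  dist 3: {S4, S8, S13}
  dist 4: {S6, S9, S11, S15}
  dist 5: {S1, S7, S14}
  dist 6: {S5}
  dist 7: {S3}
  dist 8: {S0}
  dist 9: {S16}
  -> S16 reached at distance 9
Shortest path length = 9

9


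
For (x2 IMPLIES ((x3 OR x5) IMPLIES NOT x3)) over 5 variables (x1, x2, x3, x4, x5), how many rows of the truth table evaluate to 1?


Formula: (x2 IMPLIES ((x3 OR x5) IMPLIES NOT x3)) over 5 vars (32 rows)
Evaluate each row (x1, x2, x3, x4, x5 as bits, MSB first):
  row 0 [00000]: (0 IMPLIES ((0 OR 0) IMPLIES NOT 0)) -> 1
  row 1 [00001]: (0 IMPLIES ((0 OR 1) IMPLIES NOT 0)) -> 1
  row 2 [00010]: (0 IMPLIES ((0 OR 0) IMPLIES NOT 0)) -> 1
  row 3 [00011]: (0 IMPLIES ((0 OR 1) IMPLIES NOT 0)) -> 1
  row 4 [00100]: (0 IMPLIES ((1 OR 0) IMPLIES NOT 1)) -> 1
  row 5 [00101]: (0 IMPLIES ((1 OR 1) IMPLIES NOT 1)) -> 1
  row 6 [00110]: (0 IMPLIES ((1 OR 0) IMPLIES NOT 1)) -> 1
  row 7 [00111]: (0 IMPLIES ((1 OR 1) IMPLIES NOT 1)) -> 1
  row 8 [01000]: (1 IMPLIES ((0 OR 0) IMPLIES NOT 0)) -> 1
  row 9 [01001]: (1 IMPLIES ((0 OR 1) IMPLIES NOT 0)) -> 1
  row 10 [01010]: (1 IMPLIES ((0 OR 0) IMPLIES NOT 0)) -> 1
  row 11 [01011]: (1 IMPLIES ((0 OR 1) IMPLIES NOT 0)) -> 1
  row 12 [01100]: (1 IMPLIES ((1 OR 0) IMPLIES NOT 1)) -> 0
  row 13 [01101]: (1 IMPLIES ((1 OR 1) IMPLIES NOT 1)) -> 0
  row 14 [01110]: (1 IMPLIES ((1 OR 0) IMPLIES NOT 1)) -> 0
  row 15 [01111]: (1 IMPLIES ((1 OR 1) IMPLIES NOT 1)) -> 0
  row 16 [10000]: (0 IMPLIES ((0 OR 0) IMPLIES NOT 0)) -> 1
  row 17 [10001]: (0 IMPLIES ((0 OR 1) IMPLIES NOT 0)) -> 1
  row 18 [10010]: (0 IMPLIES ((0 OR 0) IMPLIES NOT 0)) -> 1
  row 19 [10011]: (0 IMPLIES ((0 OR 1) IMPLIES NOT 0)) -> 1
  row 20 [10100]: (0 IMPLIES ((1 OR 0) IMPLIES NOT 1)) -> 1
  row 21 [10101]: (0 IMPLIES ((1 OR 1) IMPLIES NOT 1)) -> 1
  row 22 [10110]: (0 IMPLIES ((1 OR 0) IMPLIES NOT 1)) -> 1
  row 23 [10111]: (0 IMPLIES ((1 OR 1) IMPLIES NOT 1)) -> 1
  row 24 [11000]: (1 IMPLIES ((0 OR 0) IMPLIES NOT 0)) -> 1
  row 25 [11001]: (1 IMPLIES ((0 OR 1) IMPLIES NOT 0)) -> 1
  row 26 [11010]: (1 IMPLIES ((0 OR 0) IMPLIES NOT 0)) -> 1
  row 27 [11011]: (1 IMPLIES ((0 OR 1) IMPLIES NOT 0)) -> 1
  row 28 [11100]: (1 IMPLIES ((1 OR 0) IMPLIES NOT 1)) -> 0
  row 29 [11101]: (1 IMPLIES ((1 OR 1) IMPLIES NOT 1)) -> 0
  row 30 [11110]: (1 IMPLIES ((1 OR 0) IMPLIES NOT 1)) -> 0
  row 31 [11111]: (1 IMPLIES ((1 OR 1) IMPLIES NOT 1)) -> 0
Full result column, 8 rows per line (x1,x2 fixed per line; x3,x4,x5 runs 000..111 left to right):
  rows 0-7 [x1,x2=00]: 11111111  (ones: 8)
  rows 8-15 [x1,x2=01]: 11110000  (ones: 4)
  rows 16-23 [x1,x2=10]: 11111111  (ones: 8)
  rows 24-31 [x1,x2=11]: 11110000  (ones: 4)
Count of 1-rows = 8+4+8+4 = 24

24


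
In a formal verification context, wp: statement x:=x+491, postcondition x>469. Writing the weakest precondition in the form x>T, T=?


Formula: wp(x:=E, P) = P[E/x] (substitute E for x in postcondition)
Step 1: Postcondition: x>469
Step 2: Substitute x+491 for x: x+491>469
Step 3: Solve for x: x > 469-491 = -22

-22


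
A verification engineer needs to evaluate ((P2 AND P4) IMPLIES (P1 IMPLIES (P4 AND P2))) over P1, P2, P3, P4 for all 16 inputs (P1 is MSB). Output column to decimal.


Formula: ((P2 AND P4) IMPLIES (P1 IMPLIES (P4 AND P2))) over P1, P2, P3, P4 (16 rows)
Evaluate each row (bits = P1,P2,P3,P4, MSB first):
  row 0 [0000]: ((0 AND 0) IMPLIES (0 IMPLIES (0 AND 0))) -> 1
  row 1 [0001]: ((0 AND 1) IMPLIES (0 IMPLIES (1 AND 0))) -> 1
  row 2 [0010]: ((0 AND 0) IMPLIES (0 IMPLIES (0 AND 0))) -> 1
  row 3 [0011]: ((0 AND 1) IMPLIES (0 IMPLIES (1 AND 0))) -> 1
  row 4 [0100]: ((1 AND 0) IMPLIES (0 IMPLIES (0 AND 1))) -> 1
  row 5 [0101]: ((1 AND 1) IMPLIES (0 IMPLIES (1 AND 1))) -> 1
  row 6 [0110]: ((1 AND 0) IMPLIES (0 IMPLIES (0 AND 1))) -> 1
  row 7 [0111]: ((1 AND 1) IMPLIES (0 IMPLIES (1 AND 1))) -> 1
  row 8 [1000]: ((0 AND 0) IMPLIES (1 IMPLIES (0 AND 0))) -> 1
  row 9 [1001]: ((0 AND 1) IMPLIES (1 IMPLIES (1 AND 0))) -> 1
  row 10 [1010]: ((0 AND 0) IMPLIES (1 IMPLIES (0 AND 0))) -> 1
  row 11 [1011]: ((0 AND 1) IMPLIES (1 IMPLIES (1 AND 0))) -> 1
  row 12 [1100]: ((1 AND 0) IMPLIES (1 IMPLIES (0 AND 1))) -> 1
  row 13 [1101]: ((1 AND 1) IMPLIES (1 IMPLIES (1 AND 1))) -> 1
  row 14 [1110]: ((1 AND 0) IMPLIES (1 IMPLIES (0 AND 1))) -> 1
  row 15 [1111]: ((1 AND 1) IMPLIES (1 IMPLIES (1 AND 1))) -> 1
Full result column, 4 rows per line (P1,P2 fixed per line; P3,P4 runs 00..11 left to right):
  rows 0-3 [P1,P2=00]: 1111  = hex F
  rows 4-7 [P1,P2=01]: 1111  = hex F
  rows 8-11 [P1,P2=10]: 1111  = hex F
  rows 12-15 [P1,P2=11]: 1111  = hex F
Output column (row 0 .. row 15) = 1111111111111111
Output column grouped in 4s = 1111 1111 1111 1111 = 0xFFFF
Convert to decimal digit by digit (value = value*16 + digit):
  F -> 15
  15*16 + 15 (F) = 255
  255*16 + 15 (F) = 4095
  4095*16 + 15 (F) = 65535
Decimal = 65535

65535


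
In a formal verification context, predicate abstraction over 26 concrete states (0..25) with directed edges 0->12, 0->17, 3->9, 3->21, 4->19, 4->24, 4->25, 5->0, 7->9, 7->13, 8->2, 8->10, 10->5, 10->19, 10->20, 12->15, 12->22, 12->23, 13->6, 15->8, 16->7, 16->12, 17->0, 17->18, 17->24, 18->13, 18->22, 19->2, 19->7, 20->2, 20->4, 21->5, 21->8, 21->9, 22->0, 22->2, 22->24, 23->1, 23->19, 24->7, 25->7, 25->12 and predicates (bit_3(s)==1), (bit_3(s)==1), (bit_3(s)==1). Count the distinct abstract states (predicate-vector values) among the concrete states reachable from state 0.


BFS from 0:
Concrete reachable: {0, 1, 2, 4, 5, 6, 7, 8, 9, 10, 12, 13, 15, 17, 18, 19, 20, 22, 23, 24, 25}
Abstract via predicates (bit_3(s)==1), (bit_3(s)==1), (bit_3(s)==1):
  (0,0,0) <- {0, 1, 2, 4, 5, 6, 7, 17, 18, 19, 20, 22, 23}
  (1,1,1) <- {8, 9, 10, 12, 13, 15, 24, 25}
Distinct abstract states = 2

2


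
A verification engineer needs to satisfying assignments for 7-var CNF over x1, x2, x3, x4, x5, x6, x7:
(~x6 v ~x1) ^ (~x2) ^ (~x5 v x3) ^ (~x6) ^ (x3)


CNF with 5 clauses over 7 vars (128 assignments).
An assignment satisfies CNF iff every clause has >=1 true literal.
Check each row (bits = x1,x2,x3,x4,x5,x6,x7; clause T/F shown):
  row 0 [0000000]: clauses=TTTTF -> 0
  row 1 [0000001]: clauses=TTTTF -> 0
  row 2 [0000010]: clauses=TTTFF -> 0
  row 3 [0000011]: clauses=TTTFF -> 0
  row 4 [0000100]: clauses=TTFTF -> 0
  (every remaining row is evaluated the same way; all 128 results are listed next)
Full result column, 8 rows per line (x1,x2,x3,x4 fixed per line; x5,x6,x7 runs 000..111 left to right):
  rows 0-7 [x1,x2,x3,x4=0000]: 00000000  (ones: 0)
  rows 8-15 [x1,x2,x3,x4=0001]: 00000000  (ones: 0)
  rows 16-23 [x1,x2,x3,x4=0010]: 11001100  (ones: 4)
  rows 24-31 [x1,x2,x3,x4=0011]: 11001100  (ones: 4)
  rows 32-39 [x1,x2,x3,x4=0100]: 00000000  (ones: 0)
  rows 40-47 [x1,x2,x3,x4=0101]: 00000000  (ones: 0)
  rows 48-55 [x1,x2,x3,x4=0110]: 00000000  (ones: 0)
  rows 56-63 [x1,x2,x3,x4=0111]: 00000000  (ones: 0)
  rows 64-71 [x1,x2,x3,x4=1000]: 00000000  (ones: 0)
  rows 72-79 [x1,x2,x3,x4=1001]: 00000000  (ones: 0)
  rows 80-87 [x1,x2,x3,x4=1010]: 11001100  (ones: 4)
  rows 88-95 [x1,x2,x3,x4=1011]: 11001100  (ones: 4)
  rows 96-103 [x1,x2,x3,x4=1100]: 00000000  (ones: 0)
  rows 104-111 [x1,x2,x3,x4=1101]: 00000000  (ones: 0)
  rows 112-119 [x1,x2,x3,x4=1110]: 00000000  (ones: 0)
  rows 120-127 [x1,x2,x3,x4=1111]: 00000000  (ones: 0)
Satisfying assignments = 0+0+4+4+0+0+0+0+0+0+4+4+0+0+0+0 = 16

16


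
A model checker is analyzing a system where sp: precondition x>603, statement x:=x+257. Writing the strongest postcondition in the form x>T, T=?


Formula: sp(P, x:=E) = exists old_x. (x = E[old_x/x]) AND P[old_x/x] (old_x is the value of x before the assignment; eliminate old_x by solving x = E[old_x/x] for old_x)
Step 1: Precondition P: x>603, i.e. old_x > 603
Step 2: Assignment gives x = old_x + 257, so old_x = x - 257
Step 3: Substitute into P: x - 257 > 603
Step 4: Simplify: x > 603+257 = 860

860


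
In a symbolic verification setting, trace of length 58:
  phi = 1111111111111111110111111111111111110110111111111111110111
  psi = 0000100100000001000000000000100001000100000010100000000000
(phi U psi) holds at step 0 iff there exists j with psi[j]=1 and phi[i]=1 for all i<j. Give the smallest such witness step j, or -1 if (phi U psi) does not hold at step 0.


(phi U psi) at 0: need smallest j with psi[j]=1 and phi[i]=1 for all i in [0,j).
Scan from step 0:
  step 0: phi=1, psi=0 -> continue
  step 1: phi=1, psi=0 -> continue
  step 2: phi=1, psi=0 -> continue
  step 3: phi=1, psi=0 -> continue
  step 4: psi=1 and phi held for [0,4) -> witness found
Witness step = 4

4


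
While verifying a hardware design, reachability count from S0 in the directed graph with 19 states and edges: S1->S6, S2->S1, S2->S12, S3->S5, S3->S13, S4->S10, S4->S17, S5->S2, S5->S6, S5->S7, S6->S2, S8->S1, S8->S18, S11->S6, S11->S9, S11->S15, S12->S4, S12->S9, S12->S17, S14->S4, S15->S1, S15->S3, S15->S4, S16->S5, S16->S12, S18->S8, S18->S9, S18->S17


BFS from S0:
  layer 0: {S0}
Reachable set: {S0}
Count = 1

1


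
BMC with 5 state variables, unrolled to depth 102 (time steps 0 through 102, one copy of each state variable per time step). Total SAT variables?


BMC unrolls to depth k, creating one copy of each state var for steps 0..k.
Step count = 102 + 1 = 103 (steps 0 through 102)
Vars per step = 5
Total = 5 * 103 = 515

515


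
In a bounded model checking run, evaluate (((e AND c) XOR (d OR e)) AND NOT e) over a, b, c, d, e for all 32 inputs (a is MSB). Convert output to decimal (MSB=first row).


Formula: (((e AND c) XOR (d OR e)) AND NOT e) over a, b, c, d, e (32 rows)
Evaluate each row (bits = a,b,c,d,e, MSB first):
  row 0 [00000]: (((0 AND 0) XOR (0 OR 0)) AND NOT 0) -> 0
  row 1 [00001]: (((1 AND 0) XOR (0 OR 1)) AND NOT 1) -> 0
  row 2 [00010]: (((0 AND 0) XOR (1 OR 0)) AND NOT 0) -> 1
  row 3 [00011]: (((1 AND 0) XOR (1 OR 1)) AND NOT 1) -> 0
  row 4 [00100]: (((0 AND 1) XOR (0 OR 0)) AND NOT 0) -> 0
  row 5 [00101]: (((1 AND 1) XOR (0 OR 1)) AND NOT 1) -> 0
  row 6 [00110]: (((0 AND 1) XOR (1 OR 0)) AND NOT 0) -> 1
  row 7 [00111]: (((1 AND 1) XOR (1 OR 1)) AND NOT 1) -> 0
  row 8 [01000]: (((0 AND 0) XOR (0 OR 0)) AND NOT 0) -> 0
  row 9 [01001]: (((1 AND 0) XOR (0 OR 1)) AND NOT 1) -> 0
  row 10 [01010]: (((0 AND 0) XOR (1 OR 0)) AND NOT 0) -> 1
  row 11 [01011]: (((1 AND 0) XOR (1 OR 1)) AND NOT 1) -> 0
  row 12 [01100]: (((0 AND 1) XOR (0 OR 0)) AND NOT 0) -> 0
  row 13 [01101]: (((1 AND 1) XOR (0 OR 1)) AND NOT 1) -> 0
  row 14 [01110]: (((0 AND 1) XOR (1 OR 0)) AND NOT 0) -> 1
  row 15 [01111]: (((1 AND 1) XOR (1 OR 1)) AND NOT 1) -> 0
  row 16 [10000]: (((0 AND 0) XOR (0 OR 0)) AND NOT 0) -> 0
  row 17 [10001]: (((1 AND 0) XOR (0 OR 1)) AND NOT 1) -> 0
  row 18 [10010]: (((0 AND 0) XOR (1 OR 0)) AND NOT 0) -> 1
  row 19 [10011]: (((1 AND 0) XOR (1 OR 1)) AND NOT 1) -> 0
  row 20 [10100]: (((0 AND 1) XOR (0 OR 0)) AND NOT 0) -> 0
  row 21 [10101]: (((1 AND 1) XOR (0 OR 1)) AND NOT 1) -> 0
  row 22 [10110]: (((0 AND 1) XOR (1 OR 0)) AND NOT 0) -> 1
  row 23 [10111]: (((1 AND 1) XOR (1 OR 1)) AND NOT 1) -> 0
  row 24 [11000]: (((0 AND 0) XOR (0 OR 0)) AND NOT 0) -> 0
  row 25 [11001]: (((1 AND 0) XOR (0 OR 1)) AND NOT 1) -> 0
  row 26 [11010]: (((0 AND 0) XOR (1 OR 0)) AND NOT 0) -> 1
  row 27 [11011]: (((1 AND 0) XOR (1 OR 1)) AND NOT 1) -> 0
  row 28 [11100]: (((0 AND 1) XOR (0 OR 0)) AND NOT 0) -> 0
  row 29 [11101]: (((1 AND 1) XOR (0 OR 1)) AND NOT 1) -> 0
  row 30 [11110]: (((0 AND 1) XOR (1 OR 0)) AND NOT 0) -> 1
  row 31 [11111]: (((1 AND 1) XOR (1 OR 1)) AND NOT 1) -> 0
Full result column, 4 rows per line (a,b,c fixed per line; d,e runs 00..11 left to right):
  rows 0-3 [a,b,c=000]: 0010  = hex 2
  rows 4-7 [a,b,c=001]: 0010  = hex 2
  rows 8-11 [a,b,c=010]: 0010  = hex 2
  rows 12-15 [a,b,c=011]: 0010  = hex 2
  rows 16-19 [a,b,c=100]: 0010  = hex 2
  rows 20-23 [a,b,c=101]: 0010  = hex 2
  rows 24-27 [a,b,c=110]: 0010  = hex 2
  rows 28-31 [a,b,c=111]: 0010  = hex 2
Output column (row 0 .. row 31) = 00100010001000100010001000100010
Output column grouped in 4s = 0010 0010 0010 0010 0010 0010 0010 0010 = 0x22222222
Convert to decimal digit by digit (value = value*16 + digit):
  2 -> 2
  2*16 + 2 = 34
  34*16 + 2 = 546
  546*16 + 2 = 8738
  8738*16 + 2 = 139810
  139810*16 + 2 = 2236962
  2236962*16 + 2 = 35791394
  35791394*16 + 2 = 572662306
Decimal = 572662306

572662306


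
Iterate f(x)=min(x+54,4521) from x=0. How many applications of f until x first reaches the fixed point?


Step 1: x=0, cap=4521, increment=54
Step 2: x grows by 54 each step until capped at 4521; fixed point is x=4521
Step 3: iterations = ceil(4521/54) = 84

84


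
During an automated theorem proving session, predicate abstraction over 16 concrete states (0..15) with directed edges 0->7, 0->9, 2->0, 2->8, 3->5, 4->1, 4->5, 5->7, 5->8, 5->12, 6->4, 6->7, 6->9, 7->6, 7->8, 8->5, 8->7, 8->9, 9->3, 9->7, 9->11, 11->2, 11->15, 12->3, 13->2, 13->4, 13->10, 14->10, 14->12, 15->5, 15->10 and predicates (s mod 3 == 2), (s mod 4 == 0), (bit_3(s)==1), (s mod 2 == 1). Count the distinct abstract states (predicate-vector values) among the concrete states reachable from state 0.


BFS from 0:
Concrete reachable: {0, 1, 2, 3, 4, 5, 6, 7, 8, 9, 10, 11, 12, 15}
Abstract via predicates (s mod 3 == 2), (s mod 4 == 0), (bit_3(s)==1), (s mod 2 == 1):
  (0,0,0,0) <- {6}
  (0,0,0,1) <- {1, 3, 7}
  (0,0,1,0) <- {10}
  (0,0,1,1) <- {9, 15}
  (0,1,0,0) <- {0, 4}
  (0,1,1,0) <- {12}
  (1,0,0,0) <- {2}
  (1,0,0,1) <- {5}
  (1,0,1,1) <- {11}
  (1,1,1,0) <- {8}
Distinct abstract states = 10

10


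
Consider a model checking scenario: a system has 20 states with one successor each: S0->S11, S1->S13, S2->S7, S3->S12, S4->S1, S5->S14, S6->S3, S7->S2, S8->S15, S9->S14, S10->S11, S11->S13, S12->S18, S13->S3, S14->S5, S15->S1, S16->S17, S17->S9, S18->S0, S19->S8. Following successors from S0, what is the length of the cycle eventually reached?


Trace from S0 until a state repeats:
  S0 -> S11 -> S13 -> S3 -> S12 -> S18 -> S0
S0 first seen at step 0, revisited at step 6.
Cycle length = 6 - 0 = 6

6


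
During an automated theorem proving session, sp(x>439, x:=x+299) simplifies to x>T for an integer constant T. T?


Formula: sp(P, x:=E) = exists old_x. (x = E[old_x/x]) AND P[old_x/x] (old_x is the value of x before the assignment; eliminate old_x by solving x = E[old_x/x] for old_x)
Step 1: Precondition P: x>439, i.e. old_x > 439
Step 2: Assignment gives x = old_x + 299, so old_x = x - 299
Step 3: Substitute into P: x - 299 > 439
Step 4: Simplify: x > 439+299 = 738

738


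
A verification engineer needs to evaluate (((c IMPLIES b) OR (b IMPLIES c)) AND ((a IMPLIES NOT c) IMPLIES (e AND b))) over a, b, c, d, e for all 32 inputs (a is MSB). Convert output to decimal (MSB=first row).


Formula: (((c IMPLIES b) OR (b IMPLIES c)) AND ((a IMPLIES NOT c) IMPLIES (e AND b))) over a, b, c, d, e (32 rows)
Evaluate each row (bits = a,b,c,d,e, MSB first):
  row 0 [00000]: (((0 IMPLIES 0) OR (0 IMPLIES 0)) AND ((0 IMPLIES NOT 0) IMPLIES (0 AND 0))) -> 0
  row 1 [00001]: (((0 IMPLIES 0) OR (0 IMPLIES 0)) AND ((0 IMPLIES NOT 0) IMPLIES (1 AND 0))) -> 0
  row 2 [00010]: (((0 IMPLIES 0) OR (0 IMPLIES 0)) AND ((0 IMPLIES NOT 0) IMPLIES (0 AND 0))) -> 0
  row 3 [00011]: (((0 IMPLIES 0) OR (0 IMPLIES 0)) AND ((0 IMPLIES NOT 0) IMPLIES (1 AND 0))) -> 0
  row 4 [00100]: (((1 IMPLIES 0) OR (0 IMPLIES 1)) AND ((0 IMPLIES NOT 1) IMPLIES (0 AND 0))) -> 0
  row 5 [00101]: (((1 IMPLIES 0) OR (0 IMPLIES 1)) AND ((0 IMPLIES NOT 1) IMPLIES (1 AND 0))) -> 0
  row 6 [00110]: (((1 IMPLIES 0) OR (0 IMPLIES 1)) AND ((0 IMPLIES NOT 1) IMPLIES (0 AND 0))) -> 0
  row 7 [00111]: (((1 IMPLIES 0) OR (0 IMPLIES 1)) AND ((0 IMPLIES NOT 1) IMPLIES (1 AND 0))) -> 0
  row 8 [01000]: (((0 IMPLIES 1) OR (1 IMPLIES 0)) AND ((0 IMPLIES NOT 0) IMPLIES (0 AND 1))) -> 0
  row 9 [01001]: (((0 IMPLIES 1) OR (1 IMPLIES 0)) AND ((0 IMPLIES NOT 0) IMPLIES (1 AND 1))) -> 1
  row 10 [01010]: (((0 IMPLIES 1) OR (1 IMPLIES 0)) AND ((0 IMPLIES NOT 0) IMPLIES (0 AND 1))) -> 0
  row 11 [01011]: (((0 IMPLIES 1) OR (1 IMPLIES 0)) AND ((0 IMPLIES NOT 0) IMPLIES (1 AND 1))) -> 1
  row 12 [01100]: (((1 IMPLIES 1) OR (1 IMPLIES 1)) AND ((0 IMPLIES NOT 1) IMPLIES (0 AND 1))) -> 0
  row 13 [01101]: (((1 IMPLIES 1) OR (1 IMPLIES 1)) AND ((0 IMPLIES NOT 1) IMPLIES (1 AND 1))) -> 1
  row 14 [01110]: (((1 IMPLIES 1) OR (1 IMPLIES 1)) AND ((0 IMPLIES NOT 1) IMPLIES (0 AND 1))) -> 0
  row 15 [01111]: (((1 IMPLIES 1) OR (1 IMPLIES 1)) AND ((0 IMPLIES NOT 1) IMPLIES (1 AND 1))) -> 1
  row 16 [10000]: (((0 IMPLIES 0) OR (0 IMPLIES 0)) AND ((1 IMPLIES NOT 0) IMPLIES (0 AND 0))) -> 0
  row 17 [10001]: (((0 IMPLIES 0) OR (0 IMPLIES 0)) AND ((1 IMPLIES NOT 0) IMPLIES (1 AND 0))) -> 0
  row 18 [10010]: (((0 IMPLIES 0) OR (0 IMPLIES 0)) AND ((1 IMPLIES NOT 0) IMPLIES (0 AND 0))) -> 0
  row 19 [10011]: (((0 IMPLIES 0) OR (0 IMPLIES 0)) AND ((1 IMPLIES NOT 0) IMPLIES (1 AND 0))) -> 0
  row 20 [10100]: (((1 IMPLIES 0) OR (0 IMPLIES 1)) AND ((1 IMPLIES NOT 1) IMPLIES (0 AND 0))) -> 1
  row 21 [10101]: (((1 IMPLIES 0) OR (0 IMPLIES 1)) AND ((1 IMPLIES NOT 1) IMPLIES (1 AND 0))) -> 1
  row 22 [10110]: (((1 IMPLIES 0) OR (0 IMPLIES 1)) AND ((1 IMPLIES NOT 1) IMPLIES (0 AND 0))) -> 1
  row 23 [10111]: (((1 IMPLIES 0) OR (0 IMPLIES 1)) AND ((1 IMPLIES NOT 1) IMPLIES (1 AND 0))) -> 1
  row 24 [11000]: (((0 IMPLIES 1) OR (1 IMPLIES 0)) AND ((1 IMPLIES NOT 0) IMPLIES (0 AND 1))) -> 0
  row 25 [11001]: (((0 IMPLIES 1) OR (1 IMPLIES 0)) AND ((1 IMPLIES NOT 0) IMPLIES (1 AND 1))) -> 1
  row 26 [11010]: (((0 IMPLIES 1) OR (1 IMPLIES 0)) AND ((1 IMPLIES NOT 0) IMPLIES (0 AND 1))) -> 0
  row 27 [11011]: (((0 IMPLIES 1) OR (1 IMPLIES 0)) AND ((1 IMPLIES NOT 0) IMPLIES (1 AND 1))) -> 1
  row 28 [11100]: (((1 IMPLIES 1) OR (1 IMPLIES 1)) AND ((1 IMPLIES NOT 1) IMPLIES (0 AND 1))) -> 1
  row 29 [11101]: (((1 IMPLIES 1) OR (1 IMPLIES 1)) AND ((1 IMPLIES NOT 1) IMPLIES (1 AND 1))) -> 1
  row 30 [11110]: (((1 IMPLIES 1) OR (1 IMPLIES 1)) AND ((1 IMPLIES NOT 1) IMPLIES (0 AND 1))) -> 1
  row 31 [11111]: (((1 IMPLIES 1) OR (1 IMPLIES 1)) AND ((1 IMPLIES NOT 1) IMPLIES (1 AND 1))) -> 1
Full result column, 4 rows per line (a,b,c fixed per line; d,e runs 00..11 left to right):
  rows 0-3 [a,b,c=000]: 0000  = hex 0
  rows 4-7 [a,b,c=001]: 0000  = hex 0
  rows 8-11 [a,b,c=010]: 0101  = hex 5
  rows 12-15 [a,b,c=011]: 0101  = hex 5
  rows 16-19 [a,b,c=100]: 0000  = hex 0
  rows 20-23 [a,b,c=101]: 1111  = hex F
  rows 24-27 [a,b,c=110]: 0101  = hex 5
  rows 28-31 [a,b,c=111]: 1111  = hex F
Output column (row 0 .. row 31) = 00000000010101010000111101011111
Output column grouped in 4s = 0000 0000 0101 0101 0000 1111 0101 1111 = 0x00550F5F
Convert to decimal digit by digit (value = value*16 + digit):
  0 -> 0
  0*16 + 0 = 0
  0*16 + 5 = 5
  5*16 + 5 = 85
  85*16 + 0 = 1360
  1360*16 + 15 (F) = 21775
  21775*16 + 5 = 348405
  348405*16 + 15 (F) = 5574495
Decimal = 5574495

5574495


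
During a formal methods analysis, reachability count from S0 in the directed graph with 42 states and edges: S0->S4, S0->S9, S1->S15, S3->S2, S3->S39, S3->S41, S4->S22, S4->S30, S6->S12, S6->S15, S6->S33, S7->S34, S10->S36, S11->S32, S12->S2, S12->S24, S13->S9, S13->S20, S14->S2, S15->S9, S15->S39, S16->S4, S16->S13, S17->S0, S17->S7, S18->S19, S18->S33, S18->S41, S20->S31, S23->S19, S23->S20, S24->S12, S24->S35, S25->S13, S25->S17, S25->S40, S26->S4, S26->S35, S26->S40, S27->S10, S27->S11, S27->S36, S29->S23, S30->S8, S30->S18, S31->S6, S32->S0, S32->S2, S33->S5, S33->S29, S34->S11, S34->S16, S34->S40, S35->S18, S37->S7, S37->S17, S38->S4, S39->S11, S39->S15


BFS from S0:
  layer 0: {S0}
  layer 1: {S4, S9}
  layer 2: {S22, S30}
  layer 3: {S8, S18}
  layer 4: {S19, S33, S41}
  layer 5: {S5, S29}
  layer 6: {S23}
  layer 7: {S20}
  layer 8: {S31}
  layer 9: {S6}
  layer 10: {S12, S15}
  layer 11: {S2, S24, S39}
  layer 12: {S11, S35}
  layer 13: {S32}
Reachable set: {S0, S2, S4, S5, S6, S8, S9, S11, S12, S15, S18, S19, S20, S22, S23, S24, S29, S30, S31, S32, S33, S35, S39, S41}
Count = 24

24


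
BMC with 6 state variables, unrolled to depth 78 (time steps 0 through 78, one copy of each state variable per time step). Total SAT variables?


BMC unrolls to depth k, creating one copy of each state var for steps 0..k.
Step count = 78 + 1 = 79 (steps 0 through 78)
Vars per step = 6
Total = 6 * 79 = 474

474


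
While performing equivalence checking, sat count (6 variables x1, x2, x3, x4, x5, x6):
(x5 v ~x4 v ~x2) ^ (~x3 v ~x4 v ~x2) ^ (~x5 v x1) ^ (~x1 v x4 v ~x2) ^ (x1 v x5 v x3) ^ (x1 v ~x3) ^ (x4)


CNF with 7 clauses over 6 vars (64 assignments).
An assignment satisfies CNF iff every clause has >=1 true literal.
Check each row (bits = x1,x2,x3,x4,x5,x6; clause T/F shown):
  row 0 [000000]: clauses=TTTTFTF -> 0
  row 1 [000001]: clauses=TTTTFTF -> 0
  row 2 [000010]: clauses=TTFTTTF -> 0
  row 3 [000011]: clauses=TTFTTTF -> 0
  row 4 [000100]: clauses=TTTTFTT -> 0
  (every remaining row is evaluated the same way; all 64 results are listed next)
Full result column, 8 rows per line (x1,x2,x3 fixed per line; x4,x5,x6 runs 000..111 left to right):
  rows 0-7 [x1,x2,x3=000]: 00000000  (ones: 0)
  rows 8-15 [x1,x2,x3=001]: 00000000  (ones: 0)
  rows 16-23 [x1,x2,x3=010]: 00000000  (ones: 0)
  rows 24-31 [x1,x2,x3=011]: 00000000  (ones: 0)
  rows 32-39 [x1,x2,x3=100]: 00001111  (ones: 4)
  rows 40-47 [x1,x2,x3=101]: 00001111  (ones: 4)
  rows 48-55 [x1,x2,x3=110]: 00000011  (ones: 2)
  rows 56-63 [x1,x2,x3=111]: 00000000  (ones: 0)
Satisfying assignments = 0+0+0+0+4+4+2+0 = 10

10


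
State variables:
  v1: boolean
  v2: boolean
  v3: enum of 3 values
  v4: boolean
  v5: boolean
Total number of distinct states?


State space = product of domain sizes of all variables.
Domain sizes:
  v1 (boolean): 2
  v2 (boolean): 2
  v3 (enum of 3 values): 3
  v4 (boolean): 2
  v5 (boolean): 2
Product = 2 * 2 * 3 * 2 * 2 = 48

48


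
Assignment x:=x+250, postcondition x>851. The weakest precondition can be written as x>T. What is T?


Formula: wp(x:=E, P) = P[E/x] (substitute E for x in postcondition)
Step 1: Postcondition: x>851
Step 2: Substitute x+250 for x: x+250>851
Step 3: Solve for x: x > 851-250 = 601

601


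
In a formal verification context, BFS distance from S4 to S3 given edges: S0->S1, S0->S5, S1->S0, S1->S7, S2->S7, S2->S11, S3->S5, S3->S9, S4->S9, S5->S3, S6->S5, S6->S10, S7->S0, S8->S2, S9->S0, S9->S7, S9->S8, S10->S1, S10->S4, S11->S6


BFS layer-by-layer from S4:
  dist 0: {S4}
  dist 1: {S9}
  dist 2: {S0, S7, S8}
  dist 3: {S1, S2, S5}
  dist 4: {S3, S11}
  -> S3 reached at distance 4
Shortest path length = 4

4


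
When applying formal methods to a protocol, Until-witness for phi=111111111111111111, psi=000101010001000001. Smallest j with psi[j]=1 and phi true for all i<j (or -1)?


(phi U psi) at 0: need smallest j with psi[j]=1 and phi[i]=1 for all i in [0,j).
Scan from step 0:
  step 0: phi=1, psi=0 -> continue
  step 1: phi=1, psi=0 -> continue
  step 2: phi=1, psi=0 -> continue
  step 3: psi=1 and phi held for [0,3) -> witness found
Witness step = 3

3


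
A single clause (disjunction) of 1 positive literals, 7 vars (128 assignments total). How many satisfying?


Step 1: Total=2^7=128
Step 2: Unsat when all 1 false: 2^6=64
Step 3: Sat=128-64=64

64


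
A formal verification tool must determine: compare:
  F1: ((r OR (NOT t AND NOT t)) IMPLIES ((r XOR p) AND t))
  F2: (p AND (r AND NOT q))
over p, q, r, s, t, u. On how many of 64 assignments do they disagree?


F1 = ((r OR (NOT t AND NOT t)) IMPLIES ((r XOR p) AND t))
F2 = (p AND (r AND NOT q))
Evaluate both on each of 64 rows (bits = p,q,r,s,t,u):
  row 0 [000000]: F1=0 F2=0 -> 0
  row 1 [000001]: F1=0 F2=0 -> 0
  row 2 [000010]: F1=1 F2=0 (differ) -> 1
  row 3 [000011]: F1=1 F2=0 (differ) -> 1
  row 4 [000100]: F1=0 F2=0 -> 0
  (every remaining row is evaluated the same way; all 64 results are listed next)
Full result column, 8 rows per line (p,q,r fixed per line; s,t,u runs 000..111 left to right):
  rows 0-7 [p,q,r=000]: 00110011  (ones: 4)
  rows 8-15 [p,q,r=001]: 00110011  (ones: 4)
  rows 16-23 [p,q,r=010]: 00110011  (ones: 4)
  rows 24-31 [p,q,r=011]: 00110011  (ones: 4)
  rows 32-39 [p,q,r=100]: 00110011  (ones: 4)
  rows 40-47 [p,q,r=101]: 11111111  (ones: 8)
  rows 48-55 [p,q,r=110]: 00110011  (ones: 4)
  rows 56-63 [p,q,r=111]: 00000000  (ones: 0)
Disagreements = 4+4+4+4+4+8+4+0 = 32

32


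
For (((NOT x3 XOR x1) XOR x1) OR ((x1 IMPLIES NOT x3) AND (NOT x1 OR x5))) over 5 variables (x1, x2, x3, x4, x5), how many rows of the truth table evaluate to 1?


Formula: (((NOT x3 XOR x1) XOR x1) OR ((x1 IMPLIES NOT x3) AND (NOT x1 OR x5))) over 5 vars (32 rows)
Evaluate each row (x1, x2, x3, x4, x5 as bits, MSB first):
  row 0 [00000]: (((NOT 0 XOR 0) XOR 0) OR ((0 IMPLIES NOT 0) AND (NOT 0 OR 0))) -> 1
  row 1 [00001]: (((NOT 0 XOR 0) XOR 0) OR ((0 IMPLIES NOT 0) AND (NOT 0 OR 1))) -> 1
  row 2 [00010]: (((NOT 0 XOR 0) XOR 0) OR ((0 IMPLIES NOT 0) AND (NOT 0 OR 0))) -> 1
  row 3 [00011]: (((NOT 0 XOR 0) XOR 0) OR ((0 IMPLIES NOT 0) AND (NOT 0 OR 1))) -> 1
  row 4 [00100]: (((NOT 1 XOR 0) XOR 0) OR ((0 IMPLIES NOT 1) AND (NOT 0 OR 0))) -> 1
  row 5 [00101]: (((NOT 1 XOR 0) XOR 0) OR ((0 IMPLIES NOT 1) AND (NOT 0 OR 1))) -> 1
  row 6 [00110]: (((NOT 1 XOR 0) XOR 0) OR ((0 IMPLIES NOT 1) AND (NOT 0 OR 0))) -> 1
  row 7 [00111]: (((NOT 1 XOR 0) XOR 0) OR ((0 IMPLIES NOT 1) AND (NOT 0 OR 1))) -> 1
  row 8 [01000]: (((NOT 0 XOR 0) XOR 0) OR ((0 IMPLIES NOT 0) AND (NOT 0 OR 0))) -> 1
  row 9 [01001]: (((NOT 0 XOR 0) XOR 0) OR ((0 IMPLIES NOT 0) AND (NOT 0 OR 1))) -> 1
  row 10 [01010]: (((NOT 0 XOR 0) XOR 0) OR ((0 IMPLIES NOT 0) AND (NOT 0 OR 0))) -> 1
  row 11 [01011]: (((NOT 0 XOR 0) XOR 0) OR ((0 IMPLIES NOT 0) AND (NOT 0 OR 1))) -> 1
  row 12 [01100]: (((NOT 1 XOR 0) XOR 0) OR ((0 IMPLIES NOT 1) AND (NOT 0 OR 0))) -> 1
  row 13 [01101]: (((NOT 1 XOR 0) XOR 0) OR ((0 IMPLIES NOT 1) AND (NOT 0 OR 1))) -> 1
  row 14 [01110]: (((NOT 1 XOR 0) XOR 0) OR ((0 IMPLIES NOT 1) AND (NOT 0 OR 0))) -> 1
  row 15 [01111]: (((NOT 1 XOR 0) XOR 0) OR ((0 IMPLIES NOT 1) AND (NOT 0 OR 1))) -> 1
  row 16 [10000]: (((NOT 0 XOR 1) XOR 1) OR ((1 IMPLIES NOT 0) AND (NOT 1 OR 0))) -> 1
  row 17 [10001]: (((NOT 0 XOR 1) XOR 1) OR ((1 IMPLIES NOT 0) AND (NOT 1 OR 1))) -> 1
  row 18 [10010]: (((NOT 0 XOR 1) XOR 1) OR ((1 IMPLIES NOT 0) AND (NOT 1 OR 0))) -> 1
  row 19 [10011]: (((NOT 0 XOR 1) XOR 1) OR ((1 IMPLIES NOT 0) AND (NOT 1 OR 1))) -> 1
  row 20 [10100]: (((NOT 1 XOR 1) XOR 1) OR ((1 IMPLIES NOT 1) AND (NOT 1 OR 0))) -> 0
  row 21 [10101]: (((NOT 1 XOR 1) XOR 1) OR ((1 IMPLIES NOT 1) AND (NOT 1 OR 1))) -> 0
  row 22 [10110]: (((NOT 1 XOR 1) XOR 1) OR ((1 IMPLIES NOT 1) AND (NOT 1 OR 0))) -> 0
  row 23 [10111]: (((NOT 1 XOR 1) XOR 1) OR ((1 IMPLIES NOT 1) AND (NOT 1 OR 1))) -> 0
  row 24 [11000]: (((NOT 0 XOR 1) XOR 1) OR ((1 IMPLIES NOT 0) AND (NOT 1 OR 0))) -> 1
  row 25 [11001]: (((NOT 0 XOR 1) XOR 1) OR ((1 IMPLIES NOT 0) AND (NOT 1 OR 1))) -> 1
  row 26 [11010]: (((NOT 0 XOR 1) XOR 1) OR ((1 IMPLIES NOT 0) AND (NOT 1 OR 0))) -> 1
  row 27 [11011]: (((NOT 0 XOR 1) XOR 1) OR ((1 IMPLIES NOT 0) AND (NOT 1 OR 1))) -> 1
  row 28 [11100]: (((NOT 1 XOR 1) XOR 1) OR ((1 IMPLIES NOT 1) AND (NOT 1 OR 0))) -> 0
  row 29 [11101]: (((NOT 1 XOR 1) XOR 1) OR ((1 IMPLIES NOT 1) AND (NOT 1 OR 1))) -> 0
  row 30 [11110]: (((NOT 1 XOR 1) XOR 1) OR ((1 IMPLIES NOT 1) AND (NOT 1 OR 0))) -> 0
  row 31 [11111]: (((NOT 1 XOR 1) XOR 1) OR ((1 IMPLIES NOT 1) AND (NOT 1 OR 1))) -> 0
Full result column, 8 rows per line (x1,x2 fixed per line; x3,x4,x5 runs 000..111 left to right):
  rows 0-7 [x1,x2=00]: 11111111  (ones: 8)
  rows 8-15 [x1,x2=01]: 11111111  (ones: 8)
  rows 16-23 [x1,x2=10]: 11110000  (ones: 4)
  rows 24-31 [x1,x2=11]: 11110000  (ones: 4)
Count of 1-rows = 8+8+4+4 = 24

24
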